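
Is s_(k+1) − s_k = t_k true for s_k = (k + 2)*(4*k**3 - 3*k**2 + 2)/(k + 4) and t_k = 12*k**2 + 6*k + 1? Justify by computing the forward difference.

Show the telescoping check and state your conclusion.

s_(k+1) = (k + 3)*(4*(k + 1)**3 - 3*(k + 1)**2 + 2)/(k + 5)
s_(k+1) − s_k = (12*k**4 + 98*k**3 + 181*k**2 + 79*k + 16)/(k**2 + 9*k + 20)
(s_(k+1) − s_k) − t_k = 2*(-8*k**3 - 57*k**2 - 25*k - 2)/(k**2 + 9*k + 20)

Invalid: residual 2*(-8*k**3 - 57*k**2 - 25*k - 2)/(k**2 + 9*k + 20) ≠ 0.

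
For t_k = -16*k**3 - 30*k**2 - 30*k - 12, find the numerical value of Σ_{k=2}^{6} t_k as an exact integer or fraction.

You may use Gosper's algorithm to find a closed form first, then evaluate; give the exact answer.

Σ = -10400

The ratio is (8*k**3 + 39*k**2 + 69*k + 44)/(8*k**3 + 15*k**2 + 15*k + 6).
Gosper form: A/B · C(k+1)/C(k) with A=1, B=1, C=k**3 + 15*k**2/8 + 15*k/8 + 3/4.
Key eq: (1)·f(k+1) = (1)·f(k) + (k**3 + 15*k**2/8 + 15*k/8 + 3/4).
From deg A=0, deg B=0, deg C=3: d=4.
Solve for f: f(k) = k*(2*k + 1)*(k**2 + 1)/8 (degree 4 ≤ 4).
R(k) = B(k−1)·f(k)/C(k) = k*(2*k + 1)*(k**2 + 1)/(8*k**3 + 15*k**2 + 15*k + 6); s_k = R·t_k = 2*k*(-2*k**3 - k**2 - 2*k - 1).
Δs = -16*k**3 - 30*k**2 - 30*k - 12, as required.
Sum = s_(7) − s_(2); s_(7) = -10500, s_(2) = -100 ⇒ -10400.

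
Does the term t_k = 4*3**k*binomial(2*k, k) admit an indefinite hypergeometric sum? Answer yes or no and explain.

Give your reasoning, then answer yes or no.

t_(k+1)/t_k = 6*(2*k + 1)/(k + 1).
Gosper form: A/B · C(k+1)/C(k) with A=12*k + 6, B=k + 1, C=1.
Set up (12*k + 6)·f(k+1) − (k)·f(k) − (1) = 0.
From deg A=1, deg B=1, deg C=0: d=-1.
deg f ≤ -1 is impossible — no certificate.

No — t_k has no hypergeometric antidifference.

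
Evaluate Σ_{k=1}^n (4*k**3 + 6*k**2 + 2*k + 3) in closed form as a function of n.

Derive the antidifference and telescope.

S(n) = n*(n**3 + 4*n**2 + 5*n + 5)

The ratio is (4*k**3 + 18*k**2 + 26*k + 15)/(4*k**3 + 6*k**2 + 2*k + 3).
So A=1 and B=1, with C=k**3 + 3*k**2/2 + k/2 + 3/4.
Key eq: (1)·f(k+1) = (1)·f(k) + (k**3 + 3*k**2/2 + k/2 + 3/4).
From deg A=0, deg B=0, deg C=3: d=4.
Match coefficients ⇒ f(k) = k*(k**3 - k + 3)/4.
Get s_k = R·t_k = k*(k**3 - k + 3) with R(k) = B(k−1)f(k)/C(k) = k*(k**3 - k + 3)/((2*k + 3)*(2*k**2 + 1)).
s_(k+1) − s_k = 4*k**3 + 6*k**2 + 2*k + 3 = t_k.
Σ_(k=1)^n t_k = s_(n+1) − s_(1) = (n**4 + 4*n**3 + 5*n**2 + 5*n + 3) − (3), i.e. n*(n**3 + 4*n**2 + 5*n + 5).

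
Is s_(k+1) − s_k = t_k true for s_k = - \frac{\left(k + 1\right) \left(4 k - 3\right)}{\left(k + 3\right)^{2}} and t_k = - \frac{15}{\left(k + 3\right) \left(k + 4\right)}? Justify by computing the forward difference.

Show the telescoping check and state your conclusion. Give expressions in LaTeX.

s_(k+1) = -(k + 2)*(4*k + 1)/(k + 4)**2
s_(k+1) − s_k = (-23*k**2 - 101*k - 66)/(k**4 + 14*k**3 + 73*k**2 + 168*k + 144)
(s_(k+1) − s_k) − t_k = 2*(-4*k**2 + 2*k + 57)/(k**4 + 14*k**3 + 73*k**2 + 168*k + 144)

Invalid: residual \frac{2 \left(- 4 k^{2} + 2 k + 57\right)}{k^{4} + 14 k^{3} + 73 k^{2} + 168 k + 144} ≠ 0.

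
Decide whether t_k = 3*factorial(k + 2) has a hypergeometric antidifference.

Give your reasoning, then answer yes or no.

No; the degree bound rules out any f.

Compute t_(k+1)/t_k: get k + 3.
Gosper form: A/B · C(k+1)/C(k) with A=k + 3, B=1, C=1.
Key eq: (k + 3)·f(k+1) = (1)·f(k) + (1).
From deg A=1, deg B=0, deg C=0: d=-1.
Negative degree bound (-1): no f exists, t_k not Gosper-summable.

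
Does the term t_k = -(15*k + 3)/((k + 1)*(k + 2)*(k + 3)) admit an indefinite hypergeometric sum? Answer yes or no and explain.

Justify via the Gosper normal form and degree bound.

Ratio r(k) = (k + 1)*(5*k + 6)/((k + 4)*(5*k + 1)).
Gosper form: A/B · C(k+1)/C(k) with A=k + 1, B=k + 4, C=k + 1/5.
Set up (k + 1)·f(k+1) − (k + 3)·f(k) − (k + 1/5) = 0.
deg f ≤ 2 (via 1,1,1).
Solve for f: f(k) = k*(3*k - 1)/10 (degree 2 ≤ 2).
Certificate R = B(k−1)f/C = k*(k + 3)*(3*k - 1)/(2*(5*k + 1)) gives s_k = -3*k*(3*k - 1)/(2*(k + 1)*(k + 2)).
s_(k+1) − s_k = 3*(-5*k - 1)/(k**3 + 6*k**2 + 11*k + 6) = t_k.

Yes. s_k = -3*k*(3*k - 1)/(2*(k + 1)*(k + 2)).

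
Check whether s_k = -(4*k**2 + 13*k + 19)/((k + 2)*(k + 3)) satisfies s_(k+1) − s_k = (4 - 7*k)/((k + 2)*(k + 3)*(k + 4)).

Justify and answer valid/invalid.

valid; difference matches t_k

s_(k+1) = (-13*k - 4*(k + 1)**2 - 32)/((k + 3)*(k + 4))
s_(k+1) − s_k = (4 - 7*k)/(k**3 + 9*k**2 + 26*k + 24)
(s_(k+1) − s_k) − t_k = 0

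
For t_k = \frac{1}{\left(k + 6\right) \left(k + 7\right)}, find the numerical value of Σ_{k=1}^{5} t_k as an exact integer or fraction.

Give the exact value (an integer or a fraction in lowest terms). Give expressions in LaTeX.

r(k) = (k + 6)/(k + 8) after simplifying.
Normal form (A,B,C) = (k + 6, k + 8, 1).
Need (k + 6)·f(k+1) − (k + 7)·f(k) = 1.
Bound: deg f ≤ 1.
Match coefficients ⇒ f(k) = k/6.
Certificate R = B(k−1)f/C = k*(k + 7)/6 gives s_k = k/(6*(k + 6)).
s_(k+1) − s_k = 1/(k**2 + 13*k + 42) = t_k.
Sum = s_(6) − s_(1); s_(6) = 1/12, s_(1) = 1/42 ⇒ 5/84.

Σ = 5/84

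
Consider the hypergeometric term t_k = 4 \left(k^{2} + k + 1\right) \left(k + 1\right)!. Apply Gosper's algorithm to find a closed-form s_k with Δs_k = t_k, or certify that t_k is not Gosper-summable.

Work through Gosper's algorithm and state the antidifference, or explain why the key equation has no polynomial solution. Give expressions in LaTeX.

t_(k+1)/t_k = (k + 2)*(k + (k + 1)**2 + 2)/(k**2 + k + 1).
So A=k + 2 and B=1, with C=k**2 + k + 1.
f must satisfy (k + 2)·f(k+1) − (1)·f(k) = k**2 + k + 1.
Bound: deg f ≤ 1.
A polynomial solution: f(k) = k - 1.
Get s_k = R·t_k = 4*(k - 1)*factorial(k + 1) with R(k) = B(k−1)f(k)/C(k) = (k - 1)/(k**2 + k + 1).
Check: Δs_k = 4*(k**2 + k + 1)*factorial(k + 1). ✓

s_k = 4 \left(k - 1\right) \left(k + 1\right)!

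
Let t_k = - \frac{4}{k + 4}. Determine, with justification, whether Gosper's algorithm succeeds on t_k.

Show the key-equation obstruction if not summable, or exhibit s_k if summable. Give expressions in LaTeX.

No — key equation has no polynomial f.

Step 1: r(k) = (k + 4)/(k + 5).
Normal form (A,B,C) = (k + 4, k + 5, 1).
Set up (k + 4)·f(k+1) − (k + 4)·f(k) − (1) = 0.
From deg A=1, deg B=1, deg C=0: d=0.
Generic f = c0 gives residual -1; -1 = 0 cannot hold, so t_k is not Gosper-summable.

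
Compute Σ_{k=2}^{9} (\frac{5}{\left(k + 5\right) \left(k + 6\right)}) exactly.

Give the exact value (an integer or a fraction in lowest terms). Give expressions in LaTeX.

Σ = 8/21

Compute t_(k+1)/t_k: get (k + 5)/(k + 7).
Gosper form: A/B · C(k+1)/C(k) with A=k + 5, B=k + 7, C=1.
Key eq: (k + 5)·f(k+1) = (k + 6)·f(k) + (1).
d = 1 from the (1,1,0) case.
Match coefficients ⇒ f(k) = k/5.
Certificate R = B(k−1)f/C = k*(k + 6)/5 gives s_k = k/(k + 5).
Verify: 5/(k**2 + 11*k + 30) matches t_k.
Evaluate s at k=10 and k=2: 2/3 and 2/7; difference 8/21.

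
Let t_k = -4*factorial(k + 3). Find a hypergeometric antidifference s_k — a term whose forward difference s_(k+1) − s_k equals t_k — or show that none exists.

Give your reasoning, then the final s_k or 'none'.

Step 1: r(k) = k + 4.
Factor: A=k + 4; B=1; C=1.
Solve (k + 4)·f(k+1) − (1)·f(k) = 1.
From deg A=1, deg B=0, deg C=0: d=-1.
Bound -1 < 0, so the key equation has no polynomial solution.

no hypergeometric antidifference exists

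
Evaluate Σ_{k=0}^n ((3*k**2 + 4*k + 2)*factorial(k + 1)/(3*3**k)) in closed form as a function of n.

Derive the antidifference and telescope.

Compute t_(k+1)/t_k: get (k + 2)*(4*k + 3*(k + 1)**2 + 6)/(3*(3*k**2 + 4*k + 2)).
Take A(k)=k/3 + 2/3, B(k)=1, C(k)=k**2 + 4*k/3 + 2/3.
Solve (k/3 + 2/3)·f(k+1) − (1)·f(k) = k**2 + 4*k/3 + 2/3.
From deg A=1, deg B=0, deg C=2: d=1.
Match coefficients ⇒ f(k) = 3*k + 4.
R(k) = B(k−1)·f(k)/C(k) = 3*(3*k + 4)/(3*k**2 + 4*k + 2); s_k = R·t_k = (3*k + 4)*factorial(k + 1)/3**k.
Verify: (3*k**2 + 4*k + 2)*factorial(k + 1)/(3*3**k) matches t_k.
s_(n+1) = 3**(-n - 1)*(3*n + 7)*factorial(n + 2) and s_(0) = 4, so S(n) = (-12*3**n + 3*n**3*factorial(n) + 16*n**2*factorial(n) + 27*n*factorial(n) + 14*factorial(n))/(3*3**n).

S(n) = (-12*3**n + 3*n**3*factorial(n) + 16*n**2*factorial(n) + 27*n*factorial(n) + 14*factorial(n))/(3*3**n)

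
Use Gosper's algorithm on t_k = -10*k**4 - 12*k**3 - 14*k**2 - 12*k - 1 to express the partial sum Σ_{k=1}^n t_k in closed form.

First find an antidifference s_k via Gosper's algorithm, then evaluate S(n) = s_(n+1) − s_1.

S(n) = n*(-2*n**4 - 8*n**3 - 14*n**2 - 16*n - 9)

r(k) = (10*k**4 + 52*k**3 + 110*k**2 + 116*k + 49)/(10*k**4 + 12*k**3 + 14*k**2 + 12*k + 1) after simplifying.
Take A(k)=1, B(k)=1, C(k)=k**4 + 6*k**3/5 + 7*k**2/5 + 6*k/5 + 1/10.
f must satisfy (1)·f(k+1) − (1)·f(k) = k**4 + 6*k**3/5 + 7*k**2/5 + 6*k/5 + 1/10.
Bound: deg f ≤ 5.
A polynomial solution: f(k) = k*(2*k**4 - 2*k**3 + 2*k**2 + 2*k - 3)/10.
So s_k = (B(k−1)f/C)·t_k = (k*(2*k**4 - 2*k**3 + 2*k**2 + 2*k - 3)/(10*k**4 + 12*k**3 + 14*k**2 + 12*k + 1))·t_k = k*(-2*k**4 + 2*k**3 - 2*k**2 - 2*k + 3).
Δs = -10*k**4 - 12*k**3 - 14*k**2 - 12*k - 1, as required.
Telescope: S(n) = s_(n+1) − s_(1) = -2*n**5 - 8*n**4 - 14*n**3 - 16*n**2 - 9*n - 1 − (-1) = n*(-2*n**4 - 8*n**3 - 14*n**2 - 16*n - 9).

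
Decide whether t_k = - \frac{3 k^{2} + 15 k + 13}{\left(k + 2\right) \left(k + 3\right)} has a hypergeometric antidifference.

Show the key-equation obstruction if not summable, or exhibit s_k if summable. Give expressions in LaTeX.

Yes. s_k = \frac{k \left(- 6 k - 7\right)}{2 \left(k + 2\right)}.

Compute t_(k+1)/t_k: get (k + 2)*(15*k + 3*(k + 1)**2 + 28)/((k + 4)*(3*k**2 + 15*k + 13)).
A = k + 2, B = k + 4, C = k**2 + 5*k + 13/3.
Set up (k + 2)·f(k+1) − (k + 3)·f(k) − (k**2 + 5*k + 13/3) = 0.
deg f ≤ 2 (via 1,1,2).
Coefficient equations give f(k) = k*(6*k + 7)/6.
R(k) = B(k−1)·f(k)/C(k) = k*(k + 3)*(6*k + 7)/(2*(3*k**2 + 15*k + 13)); s_k = R·t_k = k*(-6*k - 7)/(2*(k + 2)).
Check: Δs_k = (-3*k**2 - 15*k - 13)/(k**2 + 5*k + 6). ✓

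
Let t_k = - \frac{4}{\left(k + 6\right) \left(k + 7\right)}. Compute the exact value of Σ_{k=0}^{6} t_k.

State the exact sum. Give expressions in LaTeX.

Ratio r(k) = (k + 6)/(k + 8).
Gosper form: A/B · C(k+1)/C(k) with A=k + 6, B=k + 8, C=1.
Set up (k + 6)·f(k+1) − (k + 7)·f(k) − (1) = 0.
d = 1 from the (1,1,0) case.
A polynomial solution: f(k) = k/6.
Then R = B(k−1)f/C = k*(k + 7)/6, so s_k = R(k)·t_k = -2*k/(3*k + 18).
Verify: -4/(k**2 + 13*k + 42) matches t_k.
Telescoping: Σ = s_(7) − s_(0) = -14/39 − (0) = -14/39.

Σ = -14/39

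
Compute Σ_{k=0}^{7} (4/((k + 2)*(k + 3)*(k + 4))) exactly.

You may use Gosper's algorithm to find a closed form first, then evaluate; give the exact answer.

Σ = 52/165

t_(k+1)/t_k = (k + 2)/(k + 5).
So A=k + 2 and B=k + 5, with C=1.
Key eq: (k + 2)·f(k+1) = (k + 4)·f(k) + (1).
From deg A=1, deg B=1, deg C=0: d=2.
Solve for f: f(k) = k*(k + 5)/12 (degree 2 ≤ 2).
R(k) = B(k−1)·f(k)/C(k) = k*(k + 4)*(k + 5)/12; s_k = R·t_k = k*(k + 5)/(3*(k + 2)*(k + 3)).
Verify: 4/(k**3 + 9*k**2 + 26*k + 24) matches t_k.
Telescoping: Σ = s_(8) − s_(0) = 52/165 − (0) = 52/165.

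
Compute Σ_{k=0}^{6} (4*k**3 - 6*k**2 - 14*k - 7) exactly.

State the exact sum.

r(k) = (4*k**3 + 6*k**2 - 14*k - 23)/(4*k**3 - 6*k**2 - 14*k - 7) after simplifying.
Factor: A=1; B=1; C=k**3 - 3*k**2/2 - 7*k/2 - 7/4.
Key eq: (1)·f(k+1) = (1)·f(k) + (k**3 - 3*k**2/2 - 7*k/2 - 7/4).
d = 4 from the (0,0,3) case.
Solving with deg f ≤ 4: f(k) = k*(k**3 - 4*k**2 - 3*k - 1)/4.
Get s_k = R·t_k = k*(k**3 - 4*k**2 - 3*k - 1) with R(k) = B(k−1)f(k)/C(k) = k*(k**3 - 4*k**2 - 3*k - 1)/(4*k**3 - 6*k**2 - 14*k - 7).
Check: Δs_k = 4*k**3 - 6*k**2 - 14*k - 7. ✓
Σ_(k=0)^(6) t_k = s_(7) − s_(0) = 875 − (0) = 875.

Σ = 875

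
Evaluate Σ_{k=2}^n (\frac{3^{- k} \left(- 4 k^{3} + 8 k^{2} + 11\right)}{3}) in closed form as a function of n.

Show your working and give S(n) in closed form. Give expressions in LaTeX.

S(n) = 3^{- n - 1} \left(- 4 \cdot 3^{n} + 2 n^{3} + 5 n^{2} + 6 n - 1\right)

Ratio r(k) = (-4*(k + 1)**3 + 8*(k + 1)**2 + 11)/(3*(-4*k**3 + 8*k**2 + 11)).
A = 1/3, B = 1, C = k**3 - 2*k**2 - 11/4.
Need (1/3)·f(k+1) − (1)·f(k) = k**3 - 2*k**2 - 11/4.
Bound: deg f ≤ 3.
Coefficient equations give f(k) = -3*(2*k**3 - k**2 + 2*k - 4)/4.
Then R = B(k−1)f/C = -3*(2*k**3 - k**2 + 2*k - 4)/(4*k**3 - 8*k**2 - 11), so s_k = R(k)·t_k = (2*k**3 - k**2 + 2*k - 4)/3**k.
s_(k+1) − s_k = (-4*k**3 + 8*k**2 + 11)/(3*3**k) = t_k.
s_(n+1) = 3**(-n - 1)*(2*n**3 + 5*n**2 + 6*n - 1) and s_(2) = 4/3, so S(n) = 3**(-n - 1)*(-4*3**n + 2*n**3 + 5*n**2 + 6*n - 1).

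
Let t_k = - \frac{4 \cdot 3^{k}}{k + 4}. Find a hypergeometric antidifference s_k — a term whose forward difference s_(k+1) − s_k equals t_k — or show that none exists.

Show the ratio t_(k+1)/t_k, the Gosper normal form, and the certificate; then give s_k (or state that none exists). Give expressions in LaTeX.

Compute t_(k+1)/t_k: get 3*(k + 4)/(k + 5).
Normal form (A,B,C) = (3*k + 12, k + 5, 1).
f must satisfy (3*k + 12)·f(k+1) − (k + 4)·f(k) = 1.
d = -1 from the (1,1,0) case.
d = -1 < 0 ⇒ no nonzero polynomial f; not summable.

none — t_k is not Gosper-summable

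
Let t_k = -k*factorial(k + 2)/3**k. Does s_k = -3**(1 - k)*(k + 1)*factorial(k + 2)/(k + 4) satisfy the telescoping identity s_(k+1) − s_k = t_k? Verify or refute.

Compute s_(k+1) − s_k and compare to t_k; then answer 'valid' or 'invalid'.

s_(k+1) = -(k + 2)*factorial(k + 3)/(3**k*(k + 5))
s_(k+1) − s_k = -(k**3 + 6*k**2 + 8*k + 9)*factorial(k + 2)/(3**k*(k + 4)*(k + 5))
(s_(k+1) − s_k) − t_k = 3**(1 - k)*(k**2 + 4*k - 3)*factorial(k + 2)/((k + 4)*(k + 5))

Invalid: residual 3**(1 - k)*(k**2 + 4*k - 3)*factorial(k + 2)/((k + 4)*(k + 5)) ≠ 0.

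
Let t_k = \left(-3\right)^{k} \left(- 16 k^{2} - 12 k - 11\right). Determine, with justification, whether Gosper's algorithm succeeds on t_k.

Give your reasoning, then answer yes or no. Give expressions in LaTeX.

Yes. s_k = \left(-3\right)^{k} \left(4 k^{2} - 3 k + 2\right).

Ratio r(k) = 3*(-16*k**2 - 44*k - 39)/(16*k**2 + 12*k + 11).
Take A(k)=-3, B(k)=1, C(k)=k**2 + 3*k/4 + 11/16.
f must satisfy (-3)·f(k+1) − (1)·f(k) = k**2 + 3*k/4 + 11/16.
deg f ≤ 2 (via 0,0,2).
Match coefficients ⇒ f(k) = -(4*k**2 - 3*k + 2)/16.
Certificate R = B(k−1)f/C = -(4*k**2 - 3*k + 2)/(16*k**2 + 12*k + 11) gives s_k = (-3)**k*(4*k**2 - 3*k + 2).
Verify: (-3)**k*(-16*k**2 - 12*k - 11) matches t_k.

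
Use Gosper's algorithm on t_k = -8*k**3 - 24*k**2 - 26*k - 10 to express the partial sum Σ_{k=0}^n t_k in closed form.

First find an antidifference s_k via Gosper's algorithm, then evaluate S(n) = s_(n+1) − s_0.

Compute t_(k+1)/t_k: get (4*k**3 + 24*k**2 + 49*k + 34)/(4*k**3 + 12*k**2 + 13*k + 5).
A = 1, B = 1, C = k**3 + 3*k**2 + 13*k/4 + 5/4.
Solve (1)·f(k+1) − (1)·f(k) = k**3 + 3*k**2 + 13*k/4 + 5/4.
From deg A=0, deg B=0, deg C=3: d=4.
Solve for f: f(k) = k*(k + 1)*(2*k**2 + 2*k + 1)/8 (degree 4 ≤ 4).
Then R = B(k−1)f/C = k*(2*k**2 + 2*k + 1)/(2*(4*k**2 + 8*k + 5)), so s_k = R(k)·t_k = k*(-2*k**3 - 4*k**2 - 3*k - 1).
Verify: -8*k**3 - 24*k**2 - 26*k - 10 matches t_k.
s_(n+1) = -2*n**4 - 12*n**3 - 27*n**2 - 27*n - 10 and s_(0) = 0, so S(n) = -2*n**4 - 12*n**3 - 27*n**2 - 27*n - 10.

S(n) = -2*n**4 - 12*n**3 - 27*n**2 - 27*n - 10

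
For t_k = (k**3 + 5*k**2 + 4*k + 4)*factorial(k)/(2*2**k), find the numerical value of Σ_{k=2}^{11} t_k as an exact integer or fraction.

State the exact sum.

Σ = 90280549/4

Step 1: r(k) = (k**4 + 9*k**3 + 25*k**2 + 31*k + 14)/(2*(k**3 + 5*k**2 + 4*k + 4)).
So A=k/2 + 1/2 and B=1, with C=k**3 + 5*k**2 + 4*k + 4.
Set up (k/2 + 1/2)·f(k+1) − (1)·f(k) − (k**3 + 5*k**2 + 4*k + 4) = 0.
Degrees (1,0,3) ⇒ d ≤ 2.
Match coefficients ⇒ f(k) = 2*(k**2 + 4*k + 1).
R(k) = B(k−1)·f(k)/C(k) = 2*(k**2 + 4*k + 1)/(k**3 + 5*k**2 + 4*k + 4); s_k = R·t_k = (k**2 + 4*k + 1)*factorial(k)/2**k.
Δs = (k**3 + 5*k**2 + 4*k + 4)*factorial(k)/(2*2**k), as required.
Evaluate s at k=12 and k=2: 90280575/4 and 13/2; difference 90280549/4.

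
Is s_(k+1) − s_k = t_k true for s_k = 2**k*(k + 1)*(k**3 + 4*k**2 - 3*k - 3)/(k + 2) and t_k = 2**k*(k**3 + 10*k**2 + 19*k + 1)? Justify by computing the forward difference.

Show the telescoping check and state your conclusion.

s_(k+1) = 2**(k + 1)*(k**4 + 9*k**3 + 22*k**2 + 15*k - 2)/(k + 3)
s_(k+1) − s_k = 2**k*(k**5 + 14*k**4 + 64*k**3 + 121*k**2 + 77*k + 1)/(k**2 + 5*k + 6)
(s_(k+1) − s_k) − t_k = 2**k*(-k**4 - 11*k**3 - 35*k**2 - 42*k - 5)/(k**2 + 5*k + 6)

Invalid: residual 2**k*(-k**4 - 11*k**3 - 35*k**2 - 42*k - 5)/(k**2 + 5*k + 6) ≠ 0.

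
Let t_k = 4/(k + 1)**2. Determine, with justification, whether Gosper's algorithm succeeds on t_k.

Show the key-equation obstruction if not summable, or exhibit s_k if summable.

Compute t_(k+1)/t_k: get (k + 1)**2/(k + 2)**2.
Gosper form: A/B · C(k+1)/C(k) with A=k**2 + 2*k + 1, B=k**2 + 4*k + 4, C=1.
f must satisfy (k**2 + 2*k + 1)·f(k+1) − (k**2 + 2*k + 1)·f(k) = 1.
d = 0 from the (2,2,0) case.
f = c0 ⇒ A·f(k+1) − B(k−1)·f(k) − C = -1. The system {-1 = 0} is inconsistent; no antidifference.

No — t_k has no hypergeometric antidifference.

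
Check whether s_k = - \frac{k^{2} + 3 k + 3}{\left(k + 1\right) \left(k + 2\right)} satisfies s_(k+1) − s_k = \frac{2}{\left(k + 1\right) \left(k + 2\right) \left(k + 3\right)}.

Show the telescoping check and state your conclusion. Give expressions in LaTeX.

s_(k+1) = (-3*k - (k + 1)**2 - 6)/((k + 2)*(k + 3))
s_(k+1) − s_k = 2/(k**3 + 6*k**2 + 11*k + 6)
(s_(k+1) − s_k) − t_k = 0

Valid: the claim telescopes to t_k.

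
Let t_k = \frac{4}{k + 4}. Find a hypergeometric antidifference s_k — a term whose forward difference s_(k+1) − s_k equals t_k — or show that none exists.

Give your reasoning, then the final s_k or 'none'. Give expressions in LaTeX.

Compute t_(k+1)/t_k: get (k + 4)/(k + 5).
Factor: A=k + 4; B=k + 5; C=1.
Solve (k + 4)·f(k+1) − (k + 4)·f(k) = 1.
d = 0 from the (1,1,0) case.
Generic f = c0 gives residual -1; -1 = 0 cannot hold, so t_k is not Gosper-summable.

no hypergeometric antidifference exists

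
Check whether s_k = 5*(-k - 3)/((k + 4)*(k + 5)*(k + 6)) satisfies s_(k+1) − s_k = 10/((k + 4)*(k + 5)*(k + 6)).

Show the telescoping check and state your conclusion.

s_(k+1) = 5*(-k - 4)/((k + 5)*(k + 6)*(k + 7))
s_(k+1) − s_k = 5*(2*k + 5)/(k**4 + 22*k**3 + 179*k**2 + 638*k + 840)
(s_(k+1) − s_k) − t_k = -45/(k**4 + 22*k**3 + 179*k**2 + 638*k + 840)

Invalid: residual -45/(k**4 + 22*k**3 + 179*k**2 + 638*k + 840) ≠ 0.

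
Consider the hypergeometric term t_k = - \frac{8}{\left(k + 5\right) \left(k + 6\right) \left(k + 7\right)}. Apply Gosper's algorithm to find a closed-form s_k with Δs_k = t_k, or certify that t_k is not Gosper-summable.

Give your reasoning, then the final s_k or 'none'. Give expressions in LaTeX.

The ratio is (k + 5)/(k + 8).
Gosper form: A/B · C(k+1)/C(k) with A=k + 5, B=k + 8, C=1.
f must satisfy (k + 5)·f(k+1) − (k + 7)·f(k) = 1.
Bound: deg f ≤ 2.
Solve for f: f(k) = k*(k + 11)/60 (degree 2 ≤ 2).
Then R = B(k−1)f/C = k*(k + 7)*(k + 11)/60, so s_k = R(k)·t_k = 2*k*(-k - 11)/(15*(k + 5)*(k + 6)).
Verify: -8/(k**3 + 18*k**2 + 107*k + 210) matches t_k.

s_k = \frac{2 k \left(- k - 11\right)}{15 \left(k + 5\right) \left(k + 6\right)}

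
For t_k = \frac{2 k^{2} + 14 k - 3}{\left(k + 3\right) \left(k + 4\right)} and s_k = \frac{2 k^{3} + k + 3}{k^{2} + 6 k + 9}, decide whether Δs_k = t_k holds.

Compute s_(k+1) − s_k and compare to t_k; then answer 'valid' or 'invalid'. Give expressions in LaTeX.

s_(k+1) = (k + 2*(k + 1)**3 + 4)/(6*k + (k + 1)**2 + 15)
s_(k+1) − s_k = (2*k**4 + 28*k**3 + 91*k**2 + 59*k + 6)/(k**4 + 14*k**3 + 73*k**2 + 168*k + 144)
(s_(k+1) − s_k) − t_k = 2*(-14*k**2 - 44*k + 21)/(k**4 + 14*k**3 + 73*k**2 + 168*k + 144)

Invalid: residual \frac{2 \left(- 14 k^{2} - 44 k + 21\right)}{k^{4} + 14 k^{3} + 73 k^{2} + 168 k + 144} ≠ 0.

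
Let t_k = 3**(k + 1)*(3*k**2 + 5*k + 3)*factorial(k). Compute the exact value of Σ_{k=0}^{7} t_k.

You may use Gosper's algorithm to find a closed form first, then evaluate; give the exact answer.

Σ = 6348948480

Step 1: r(k) = 3*(3*k**3 + 14*k**2 + 22*k + 11)/(3*k**2 + 5*k + 3).
A = 3*k + 3, B = 1, C = k**2 + 5*k/3 + 1.
Key eq: (3*k + 3)·f(k+1) = (1)·f(k) + (k**2 + 5*k/3 + 1).
d = 1 from the (1,0,2) case.
Match coefficients ⇒ f(k) = k/3.
Then R = B(k−1)f/C = k/(3*k**2 + 5*k + 3), so s_k = R(k)·t_k = 3**(k + 1)*k*factorial(k).
s_(k+1) − s_k = 3**(k + 1)*(3*k**2 + 5*k + 3)*factorial(k) = t_k.
Σ_(k=0)^(7) t_k = s_(8) − s_(0) = 6348948480 − (0) = 6348948480.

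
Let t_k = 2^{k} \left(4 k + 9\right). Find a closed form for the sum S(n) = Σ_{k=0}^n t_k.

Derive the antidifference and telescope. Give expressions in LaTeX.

S(n) = 8 \cdot 2^{n} n + 10 \cdot 2^{n} - 1

r(k) = 2*(4*k + 13)/(4*k + 9) after simplifying.
A = 2, B = 1, C = k + 9/4.
Key eq: (2)·f(k+1) = (1)·f(k) + (k + 9/4).
Degrees (0,0,1) ⇒ d ≤ 1.
Match coefficients ⇒ f(k) = (4*k + 1)/4.
Get s_k = R·t_k = 2**k*(4*k + 1) with R(k) = B(k−1)f(k)/C(k) = (4*k + 1)/(4*k + 9).
s_(k+1) − s_k = 2**k*(4*k + 9) = t_k.
Σ_(k=0)^n t_k = s_(n+1) − s_(0) = (2**(n + 1)*(4*n + 5)) − (1), i.e. 8*2**n*n + 10*2**n - 1.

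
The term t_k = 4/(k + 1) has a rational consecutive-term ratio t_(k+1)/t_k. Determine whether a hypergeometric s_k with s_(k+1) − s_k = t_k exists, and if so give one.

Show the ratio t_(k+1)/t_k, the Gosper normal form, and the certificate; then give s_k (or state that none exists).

no hypergeometric antidifference exists

t_(k+1)/t_k = (k + 1)/(k + 2).
A = k + 1, B = k + 2, C = 1.
Key eq: (k + 1)·f(k+1) = (k + 1)·f(k) + (1).
Degrees (1,1,0) ⇒ d ≤ 0.
f = c0 ⇒ A·f(k+1) − B(k−1)·f(k) − C = -1. The system {-1 = 0} is inconsistent; no antidifference.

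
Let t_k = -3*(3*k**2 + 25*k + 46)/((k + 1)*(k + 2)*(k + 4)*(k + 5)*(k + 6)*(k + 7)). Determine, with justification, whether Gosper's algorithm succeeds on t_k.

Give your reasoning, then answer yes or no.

Yes. s_k = k*(-k**2 - 11*k - 34)/(8*(k**3 + 11*k**2 + 34*k + 24)).

r(k) = (k + 1)*(k + 4)*(25*k + 3*(k + 1)**2 + 71)/((k + 3)*(k + 8)*(3*k**2 + 25*k + 46)) after simplifying.
Factor: A=k + 1; B=k + 8; C=k**3 + 34*k**2/3 + 121*k/3 + 46.
f must satisfy (k + 1)·f(k+1) − (k + 7)·f(k) = k**3 + 34*k**2/3 + 121*k/3 + 46.
deg f ≤ 6 (via 1,1,3).
A polynomial solution: f(k) = k*(k + 2)*(k + 3)*(k + 5)*(k**2 + 11*k + 34)/72.
Then R = B(k−1)f/C = k*(k + 2)*(k + 5)*(k + 7)*(k**2 + 11*k + 34)/(24*(3*k**2 + 25*k + 46)), so s_k = R(k)·t_k = k*(-k**2 - 11*k - 34)/(8*(k**3 + 11*k**2 + 34*k + 24)).
Verify: 3*(-3*k**2 - 25*k - 46)/(k**6 + 25*k**5 + 247*k**4 + 1219*k**3 + 3112*k**2 + 3796*k + 1680) matches t_k.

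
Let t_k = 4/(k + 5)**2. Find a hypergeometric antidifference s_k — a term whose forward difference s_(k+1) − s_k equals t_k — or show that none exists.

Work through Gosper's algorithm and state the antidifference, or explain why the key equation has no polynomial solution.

none — t_k is not Gosper-summable

The ratio is (k + 5)**2/(k + 6)**2.
Factor: A=k**2 + 10*k + 25; B=k**2 + 12*k + 36; C=1.
Need (k**2 + 10*k + 25)·f(k+1) − (k**2 + 10*k + 25)·f(k) = 1.
Bound: deg f ≤ 0.
f = c0 ⇒ A·f(k+1) − B(k−1)·f(k) − C = -1. The system {-1 = 0} is inconsistent; no antidifference.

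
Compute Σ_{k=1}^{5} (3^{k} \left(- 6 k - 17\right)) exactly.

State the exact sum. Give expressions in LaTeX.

Compute t_(k+1)/t_k: get 3*(6*k + 23)/(6*k + 17).
A = 3, B = 1, C = k + 17/6.
f must satisfy (3)·f(k+1) − (1)·f(k) = k + 17/6.
d = 1 from the (0,0,1) case.
A polynomial solution: f(k) = (3*k + 4)/6.
R(k) = B(k−1)·f(k)/C(k) = (3*k + 4)/(6*k + 17); s_k = R·t_k = 3**k*(-3*k - 4).
s_(k+1) − s_k = 3**k*(-6*k - 17) = t_k.
Σ_(k=1)^(5) t_k = s_(6) − s_(1) = -16038 − (-21) = -16017.

Σ = -16017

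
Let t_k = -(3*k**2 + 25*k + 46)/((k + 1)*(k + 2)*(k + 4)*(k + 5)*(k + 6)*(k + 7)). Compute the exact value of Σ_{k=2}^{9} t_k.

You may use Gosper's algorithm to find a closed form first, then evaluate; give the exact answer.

The ratio is (k + 1)*(k + 4)*(25*k + 3*(k + 1)**2 + 71)/((k + 3)*(k + 8)*(3*k**2 + 25*k + 46)).
Factor: A=k + 1; B=k + 8; C=k**3 + 34*k**2/3 + 121*k/3 + 46.
Key eq: (k + 1)·f(k+1) = (k + 7)·f(k) + (k**3 + 34*k**2/3 + 121*k/3 + 46).
d = 6 from the (1,1,3) case.
Solving with deg f ≤ 6: f(k) = k*(k + 2)*(k + 3)*(k + 5)*(k**2 + 11*k + 34)/72.
Certificate R = B(k−1)f/C = k*(k + 2)*(k + 5)*(k + 7)*(k**2 + 11*k + 34)/(24*(3*k**2 + 25*k + 46)) gives s_k = k*(-k**2 - 11*k - 34)/(24*(k**3 + 11*k**2 + 34*k + 24)).
Δs = (-3*k**2 - 25*k - 46)/(k**6 + 25*k**5 + 247*k**4 + 1219*k**3 + 3112*k**2 + 3796*k + 1680), as required.
Evaluate s at k=10 and k=2: -305/7392 and -5/144; difference -145/22176.

Σ = -145/22176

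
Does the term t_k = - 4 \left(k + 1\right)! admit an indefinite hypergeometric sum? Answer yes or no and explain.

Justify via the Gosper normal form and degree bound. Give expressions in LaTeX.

No. Not Gosper-summable.

Compute t_(k+1)/t_k: get k + 2.
Gosper form: A/B · C(k+1)/C(k) with A=k + 2, B=1, C=1.
Set up (k + 2)·f(k+1) − (1)·f(k) − (1) = 0.
deg f ≤ -1 (via 1,0,0).
Bound -1 < 0, so the key equation has no polynomial solution.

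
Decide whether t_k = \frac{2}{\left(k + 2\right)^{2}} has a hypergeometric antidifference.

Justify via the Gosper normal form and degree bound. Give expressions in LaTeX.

No — key equation has no polynomial f.

Ratio r(k) = (k + 2)**2/(k + 3)**2.
A = k**2 + 4*k + 4, B = k**2 + 6*k + 9, C = 1.
Set up (k**2 + 4*k + 4)·f(k+1) − (k**2 + 4*k + 4)·f(k) − (1) = 0.
Degrees (2,2,0) ⇒ d ≤ 0.
f = c0 ⇒ A·f(k+1) − B(k−1)·f(k) − C = -1. The system {-1 = 0} is inconsistent; no antidifference.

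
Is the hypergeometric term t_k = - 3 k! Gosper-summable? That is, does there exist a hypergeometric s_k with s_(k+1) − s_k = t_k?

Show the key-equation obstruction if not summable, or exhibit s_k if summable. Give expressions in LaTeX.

t_(k+1)/t_k = k + 1.
Take A(k)=k + 1, B(k)=1, C(k)=1.
Key eq: (k + 1)·f(k+1) = (1)·f(k) + (1).
deg f ≤ -1 (via 1,0,0).
d = -1 < 0 ⇒ no nonzero polynomial f; not summable.

No; the degree bound rules out any f.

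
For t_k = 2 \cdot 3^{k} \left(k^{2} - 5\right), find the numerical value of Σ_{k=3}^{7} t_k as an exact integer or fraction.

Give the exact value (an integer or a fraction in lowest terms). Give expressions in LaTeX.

Σ = 249372

r(k) = 3*((k + 1)**2 - 5)/(k**2 - 5) after simplifying.
Gosper form: A/B · C(k+1)/C(k) with A=3, B=1, C=k**2 - 5.
Key eq: (3)·f(k+1) = (1)·f(k) + (k**2 - 5).
Degrees (0,0,2) ⇒ d ≤ 2.
Solving with deg f ≤ 2: f(k) = (k**2 - 3*k - 2)/2.
R(k) = B(k−1)·f(k)/C(k) = (k**2 - 3*k - 2)/(2*(k**2 - 5)); s_k = R·t_k = 3**k*(k**2 - 3*k - 2).
s_(k+1) − s_k = 2*3**k*(k**2 - 5) = t_k.
Evaluate s at k=8 and k=3: 249318 and -54; difference 249372.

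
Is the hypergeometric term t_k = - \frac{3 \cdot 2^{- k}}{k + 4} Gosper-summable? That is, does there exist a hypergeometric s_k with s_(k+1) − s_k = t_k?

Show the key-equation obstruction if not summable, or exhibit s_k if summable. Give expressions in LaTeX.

Compute t_(k+1)/t_k: get (k + 4)/(2*(k + 5)).
So A=k/2 + 2 and B=k + 5, with C=1.
Need (k/2 + 2)·f(k+1) − (k + 4)·f(k) = 1.
d = -1 from the (1,1,0) case.
Negative degree bound (-1): no f exists, t_k not Gosper-summable.

No — negative degree bound, so no certificate f.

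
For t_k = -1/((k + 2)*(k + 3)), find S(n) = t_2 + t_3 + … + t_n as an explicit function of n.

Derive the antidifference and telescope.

Step 1: r(k) = (k + 2)/(k + 4).
Factor: A=k + 2; B=k + 4; C=1.
Solve (k + 2)·f(k+1) − (k + 3)·f(k) = 1.
From deg A=1, deg B=1, deg C=0: d=1.
Coefficient equations give f(k) = k/2.
So s_k = (B(k−1)f/C)·t_k = (k*(k + 3)/2)·t_k = -k/(2*k + 4).
Verify: -1/(k**2 + 5*k + 6) matches t_k.
s_(n+1) = (-n - 1)/(2*(n + 3)) and s_(2) = -1/4, so S(n) = (1 - n)/(4*(n + 3)).

S(n) = (1 - n)/(4*(n + 3))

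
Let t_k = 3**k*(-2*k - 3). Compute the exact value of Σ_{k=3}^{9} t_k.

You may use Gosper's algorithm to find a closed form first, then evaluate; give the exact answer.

The ratio is 3*(2*k + 5)/(2*k + 3).
Take A(k)=3, B(k)=1, C(k)=k + 3/2.
Key eq: (3)·f(k+1) = (1)·f(k) + (k + 3/2).
d = 1 from the (0,0,1) case.
Coefficient equations give f(k) = k/2.
Then R = B(k−1)f/C = k/(2*k + 3), so s_k = R(k)·t_k = -3**k*k.
Δs = 3**k*(-2*k - 3), as required.
Evaluate s at k=10 and k=3: -590490 and -81; difference -590409.

Σ = -590409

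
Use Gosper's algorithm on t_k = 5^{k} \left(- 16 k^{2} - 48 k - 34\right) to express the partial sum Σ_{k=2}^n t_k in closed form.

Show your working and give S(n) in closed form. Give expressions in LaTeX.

Ratio r(k) = 5*(8*k**2 + 40*k + 49)/(8*k**2 + 24*k + 17).
A = 5, B = 1, C = k**2 + 3*k + 17/8.
Need (5)·f(k+1) − (1)·f(k) = k**2 + 3*k + 17/8.
From deg A=0, deg B=0, deg C=2: d=2.
Coefficient equations give f(k) = (4*k**2 + 2*k + 1)/16.
R(k) = B(k−1)·f(k)/C(k) = (4*k**2 + 2*k + 1)/(2*(8*k**2 + 24*k + 17)); s_k = R·t_k = 5**k*(-4*k**2 - 2*k - 1).
Check: Δs_k = 5**k*(-16*k**2 - 48*k - 34). ✓
Evaluate: s_(n+1) = 5**(n + 1)*(-4*n**2 - 10*n - 7); subtract s_(2) = -525 ⇒ S(n) = -20*5**n*n**2 - 50*5**n*n - 35*5**n + 525.

S(n) = - 20 \cdot 5^{n} n^{2} - 50 \cdot 5^{n} n - 35 \cdot 5^{n} + 525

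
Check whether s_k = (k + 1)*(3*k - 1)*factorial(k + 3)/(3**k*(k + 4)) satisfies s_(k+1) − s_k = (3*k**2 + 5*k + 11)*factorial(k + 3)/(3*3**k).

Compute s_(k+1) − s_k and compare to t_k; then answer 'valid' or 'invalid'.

s_(k+1) = (k + 2)*(3*k + 2)*factorial(k + 4)/(3*3**k*(k + 5))
s_(k+1) − s_k = (3*k**4 + 23*k**3 + 65*k**2 + 133*k + 79)*factorial(k + 3)/(3*3**k*(k + 4)*(k + 5))
(s_(k+1) − s_k) − t_k = -(3*k**3 + 17*k**2 + 22*k + 47)*factorial(k + 3)/(3**k*(k + 4)*(k + 5))

Invalid: residual -(3*k**3 + 17*k**2 + 22*k + 47)*factorial(k + 3)/(3**k*(k + 4)*(k + 5)) ≠ 0.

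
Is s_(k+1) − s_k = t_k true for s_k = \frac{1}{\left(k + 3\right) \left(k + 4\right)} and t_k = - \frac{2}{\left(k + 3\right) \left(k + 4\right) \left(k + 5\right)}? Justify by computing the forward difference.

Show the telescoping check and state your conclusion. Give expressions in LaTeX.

s_(k+1) = 1/((k + 4)*(k + 5))
s_(k+1) − s_k = -2/(k**3 + 12*k**2 + 47*k + 60)
(s_(k+1) − s_k) − t_k = 0

Valid — Δs_k = t_k.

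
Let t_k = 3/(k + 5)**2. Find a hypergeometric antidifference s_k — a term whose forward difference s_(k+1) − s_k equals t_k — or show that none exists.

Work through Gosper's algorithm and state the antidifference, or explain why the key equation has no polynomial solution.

r(k) = (k + 5)**2/(k + 6)**2 after simplifying.
Gosper form: A/B · C(k+1)/C(k) with A=k**2 + 10*k + 25, B=k**2 + 12*k + 36, C=1.
Set up (k**2 + 10*k + 25)·f(k+1) − (k**2 + 10*k + 25)·f(k) − (1) = 0.
deg f ≤ 0 (via 2,2,0).
Generic f = c0 gives residual -1; -1 = 0 cannot hold, so t_k is not Gosper-summable.

no hypergeometric antidifference exists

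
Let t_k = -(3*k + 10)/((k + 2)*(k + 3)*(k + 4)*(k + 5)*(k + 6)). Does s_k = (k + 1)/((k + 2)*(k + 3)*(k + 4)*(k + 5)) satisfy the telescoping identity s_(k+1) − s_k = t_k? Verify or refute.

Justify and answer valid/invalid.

Invalid: residual 8/(k**5 + 20*k**4 + 155*k**3 + 580*k**2 + 1044*k + 720) ≠ 0.

s_(k+1) = (k + 2)/((k + 3)*(k + 4)*(k + 5)*(k + 6))
s_(k+1) − s_k = (-(k + 1)*(k + 6) + (k + 2)**2)/((k + 2)*(k + 3)*(k + 4)*(k + 5)*(k + 6))
(s_(k+1) − s_k) − t_k = 8/(k**5 + 20*k**4 + 155*k**3 + 580*k**2 + 1044*k + 720)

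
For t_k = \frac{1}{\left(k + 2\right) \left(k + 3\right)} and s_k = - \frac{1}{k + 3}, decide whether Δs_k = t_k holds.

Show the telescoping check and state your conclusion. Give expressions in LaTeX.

s_(k+1) = -1/(k + 4)
s_(k+1) − s_k = 1/((k + 3)*(k + 4))
(s_(k+1) − s_k) − t_k = -2/(k**3 + 9*k**2 + 26*k + 24)

Invalid: residual - \frac{2}{k^{3} + 9 k^{2} + 26 k + 24} ≠ 0.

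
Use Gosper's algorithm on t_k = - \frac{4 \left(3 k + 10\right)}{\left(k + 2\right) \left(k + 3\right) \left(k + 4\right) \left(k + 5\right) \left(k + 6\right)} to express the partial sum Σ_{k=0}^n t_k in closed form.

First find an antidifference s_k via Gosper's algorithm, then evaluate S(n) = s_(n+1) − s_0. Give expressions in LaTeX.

S(n) = \frac{- n^{3} - 14 n^{2} - 63 n - 50}{10 \left(n^{3} + 14 n^{2} + 63 n + 90\right)}

The ratio is (k + 2)*(3*k + 13)/((k + 7)*(3*k + 10)).
So A=k + 2 and B=k + 7, with C=k + 10/3.
f must satisfy (k + 2)·f(k+1) − (k + 6)·f(k) = k + 10/3.
d = 4 from the (1,1,1) case.
Match coefficients ⇒ f(k) = k*(k + 3)*(k**2 + 11*k + 38)/120.
Certificate R = B(k−1)f/C = k*(k + 3)*(k + 6)*(k**2 + 11*k + 38)/(40*(3*k + 10)) gives s_k = k*(-k**2 - 11*k - 38)/(10*(k**3 + 11*k**2 + 38*k + 40)).
Check: Δs_k = 4*(-3*k - 10)/(k**5 + 20*k**4 + 155*k**3 + 580*k**2 + 1044*k + 720). ✓
Telescope: S(n) = s_(n+1) − s_(0) = (-n**3 - 14*n**2 - 63*n - 50)/(10*(n**3 + 14*n**2 + 63*n + 90)) − (0) = (-n**3 - 14*n**2 - 63*n - 50)/(10*(n**3 + 14*n**2 + 63*n + 90)).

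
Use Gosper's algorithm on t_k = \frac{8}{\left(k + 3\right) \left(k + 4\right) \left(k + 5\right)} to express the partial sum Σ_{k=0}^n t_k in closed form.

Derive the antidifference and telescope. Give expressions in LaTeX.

S(n) = \frac{n^{2} + 9 n + 8}{3 \left(n^{2} + 9 n + 20\right)}

Step 1: r(k) = (k + 3)/(k + 6).
So A=k + 3 and B=k + 6, with C=1.
Set up (k + 3)·f(k+1) − (k + 5)·f(k) − (1) = 0.
Bound: deg f ≤ 2.
Coefficient equations give f(k) = k*(k + 7)/24.
Then R = B(k−1)f/C = k*(k + 5)*(k + 7)/24, so s_k = R(k)·t_k = k*(k + 7)/(3*(k + 3)*(k + 4)).
Verify: 8/(k**3 + 12*k**2 + 47*k + 60) matches t_k.
Telescope: S(n) = s_(n+1) − s_(0) = (n**2 + 9*n + 8)/(3*(n**2 + 9*n + 20)) − (0) = (n**2 + 9*n + 8)/(3*(n**2 + 9*n + 20)).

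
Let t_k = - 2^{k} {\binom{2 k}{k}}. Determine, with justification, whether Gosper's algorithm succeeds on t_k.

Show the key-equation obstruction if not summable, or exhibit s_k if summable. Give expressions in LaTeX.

Step 1: r(k) = 4*(2*k + 1)/(k + 1).
Normal form (A,B,C) = (8*k + 4, k + 1, 1).
Solve (8*k + 4)·f(k+1) − (k)·f(k) = 1.
From deg A=1, deg B=1, deg C=0: d=-1.
deg f ≤ -1 is impossible — no certificate.

No; the degree bound rules out any f.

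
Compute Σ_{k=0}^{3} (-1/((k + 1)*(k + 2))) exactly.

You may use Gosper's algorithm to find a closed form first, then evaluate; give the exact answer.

Ratio r(k) = (k + 1)/(k + 3).
Gosper form: A/B · C(k+1)/C(k) with A=k + 1, B=k + 3, C=1.
Need (k + 1)·f(k+1) − (k + 2)·f(k) = 1.
Bound: deg f ≤ 1.
Solve for f: f(k) = k (degree 1 ≤ 1).
R(k) = B(k−1)·f(k)/C(k) = k*(k + 2); s_k = R·t_k = -k/(k + 1).
Δs = -1/(k**2 + 3*k + 2), as required.
Telescoping: Σ = s_(4) − s_(0) = -4/5 − (0) = -4/5.

Σ = -4/5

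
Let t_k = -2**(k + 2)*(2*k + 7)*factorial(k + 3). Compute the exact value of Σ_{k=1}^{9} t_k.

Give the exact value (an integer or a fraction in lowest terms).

t_(k+1)/t_k = 2*(k + 4)*(2*k + 9)/(2*k + 7).
Normal form (A,B,C) = (2*k + 8, 1, k + 7/2).
Solve (2*k + 8)·f(k+1) − (1)·f(k) = k + 7/2.
Degrees (1,0,1) ⇒ d ≤ 0.
Match coefficients ⇒ f(k) = 1/2.
Get s_k = R·t_k = -2**(k + 2)*factorial(k + 3) with R(k) = B(k−1)f(k)/C(k) = 1/(2*k + 7).
Δs = -2**(k + 2)*(2*k + 7)*factorial(k + 3), as required.
Telescoping: Σ = s_(10) − s_(1) = -25505877196800 − (-192) = -25505877196608.

Σ = -25505877196608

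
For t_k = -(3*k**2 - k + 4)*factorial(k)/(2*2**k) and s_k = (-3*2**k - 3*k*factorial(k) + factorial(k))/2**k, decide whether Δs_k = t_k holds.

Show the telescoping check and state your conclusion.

Valid — Δs_k = t_k.

s_(k+1) = -(6*2**k + 3*k**2*factorial(k) + 5*k*factorial(k) + 2*factorial(k))/(2*2**k)
s_(k+1) − s_k = -(3*k**2 - k + 4)*factorial(k)/(2*2**k)
(s_(k+1) − s_k) − t_k = 0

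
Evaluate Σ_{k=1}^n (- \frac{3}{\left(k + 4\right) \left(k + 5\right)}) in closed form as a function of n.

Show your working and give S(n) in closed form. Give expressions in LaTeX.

t_(k+1)/t_k = (k + 4)/(k + 6).
Normal form (A,B,C) = (k + 4, k + 6, 1).
f must satisfy (k + 4)·f(k+1) − (k + 5)·f(k) = 1.
From deg A=1, deg B=1, deg C=0: d=1.
Match coefficients ⇒ f(k) = k/4.
Certificate R = B(k−1)f/C = k*(k + 5)/4 gives s_k = -3*k/(4*k + 16).
s_(k+1) − s_k = -3/(k**2 + 9*k + 20) = t_k.
Telescope: S(n) = s_(n+1) − s_(1) = 3*(-n - 1)/(4*(n + 5)) − (-3/20) = -3*n/(5*n + 25).

S(n) = - \frac{3 n}{5 n + 25}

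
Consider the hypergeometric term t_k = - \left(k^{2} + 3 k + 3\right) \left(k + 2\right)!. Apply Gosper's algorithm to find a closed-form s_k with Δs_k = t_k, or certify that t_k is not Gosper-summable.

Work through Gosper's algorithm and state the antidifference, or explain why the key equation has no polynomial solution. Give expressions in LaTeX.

Step 1: r(k) = (k + 3)*(3*k + (k + 1)**2 + 6)/(k**2 + 3*k + 3).
So A=k + 3 and B=1, with C=k**2 + 3*k + 3.
Key eq: (k + 3)·f(k+1) = (1)·f(k) + (k**2 + 3*k + 3).
Degrees (1,0,2) ⇒ d ≤ 1.
Match coefficients ⇒ f(k) = k.
R(k) = B(k−1)·f(k)/C(k) = k/(k**2 + 3*k + 3); s_k = R·t_k = -k*factorial(k + 2).
s_(k+1) − s_k = -(k**2 + 3*k + 3)*factorial(k + 2) = t_k.

s_k = - k \left(k + 2\right)!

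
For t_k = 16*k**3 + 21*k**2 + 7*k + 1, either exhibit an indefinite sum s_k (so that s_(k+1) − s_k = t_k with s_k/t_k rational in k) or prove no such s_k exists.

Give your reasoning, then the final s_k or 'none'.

s_k = k*(4*k**3 - k**2 - 3*k + 1)

The ratio is (16*k**3 + 69*k**2 + 97*k + 45)/(16*k**3 + 21*k**2 + 7*k + 1).
Normal form (A,B,C) = (1, 1, k**3 + 21*k**2/16 + 7*k/16 + 1/16).
Need (1)·f(k+1) − (1)·f(k) = k**3 + 21*k**2/16 + 7*k/16 + 1/16.
d = 4 from the (0,0,3) case.
Match coefficients ⇒ f(k) = k*(4*k**3 - k**2 - 3*k + 1)/16.
Then R = B(k−1)f/C = k*(4*k**3 - k**2 - 3*k + 1)/(16*k**3 + 21*k**2 + 7*k + 1), so s_k = R(k)·t_k = k*(4*k**3 - k**2 - 3*k + 1).
s_(k+1) − s_k = 16*k**3 + 21*k**2 + 7*k + 1 = t_k.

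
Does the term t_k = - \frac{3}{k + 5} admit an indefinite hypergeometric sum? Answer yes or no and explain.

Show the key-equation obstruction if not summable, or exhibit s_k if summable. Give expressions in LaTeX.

Step 1: r(k) = (k + 5)/(k + 6).
Normal form (A,B,C) = (k + 5, k + 6, 1).
Solve (k + 5)·f(k+1) − (k + 5)·f(k) = 1.
From deg A=1, deg B=1, deg C=0: d=0.
Put f(k) = c0: A·f(k+1) − B(k−1)·f(k) − C = -1; need -1 = 0 — inconsistent ⇒ no f, not summable.

No — the linear system for f has no solution.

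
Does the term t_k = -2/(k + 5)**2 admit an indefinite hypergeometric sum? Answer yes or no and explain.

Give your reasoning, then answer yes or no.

Ratio r(k) = (k + 5)**2/(k + 6)**2.
So A=k**2 + 10*k + 25 and B=k**2 + 12*k + 36, with C=1.
Solve (k**2 + 10*k + 25)·f(k+1) − (k**2 + 10*k + 25)·f(k) = 1.
From deg A=2, deg B=2, deg C=0: d=0.
f = c0 ⇒ A·f(k+1) − B(k−1)·f(k) − C = -1. The system {-1 = 0} is inconsistent; no antidifference.

No — the linear system for f has no solution.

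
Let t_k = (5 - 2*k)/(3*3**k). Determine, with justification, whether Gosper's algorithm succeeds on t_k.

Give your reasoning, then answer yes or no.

Yes. s_k = (k - 2)/3**k.

Compute t_(k+1)/t_k: get (2*k - 3)/(3*(2*k - 5)).
So A=1/3 and B=1, with C=k - 5/2.
Set up (1/3)·f(k+1) − (1)·f(k) − (k - 5/2) = 0.
d = 1 from the (0,0,1) case.
Solving with deg f ≤ 1: f(k) = -3*(k - 2)/2.
Get s_k = R·t_k = (k - 2)/3**k with R(k) = B(k−1)f(k)/C(k) = -3*(k - 2)/(2*k - 5).
Check: Δs_k = (5 - 2*k)/(3*3**k). ✓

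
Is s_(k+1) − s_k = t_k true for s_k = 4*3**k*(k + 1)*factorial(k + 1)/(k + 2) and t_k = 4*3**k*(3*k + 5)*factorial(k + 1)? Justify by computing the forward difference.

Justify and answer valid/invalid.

s_(k+1) = 12*3**k*(k + 2)*factorial(k + 2)/(k + 3)
s_(k+1) − s_k = 4*3**k*(3*k**3 + 17*k**2 + 32*k + 21)*factorial(k + 1)/((k + 2)*(k + 3))
(s_(k+1) − s_k) − t_k = -4*3**k*(3*k**2 + 11*k + 9)*factorial(k + 1)/((k + 2)*(k + 3))

Invalid: residual -4*3**k*(3*k**2 + 11*k + 9)*factorial(k + 1)/((k + 2)*(k + 3)) ≠ 0.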